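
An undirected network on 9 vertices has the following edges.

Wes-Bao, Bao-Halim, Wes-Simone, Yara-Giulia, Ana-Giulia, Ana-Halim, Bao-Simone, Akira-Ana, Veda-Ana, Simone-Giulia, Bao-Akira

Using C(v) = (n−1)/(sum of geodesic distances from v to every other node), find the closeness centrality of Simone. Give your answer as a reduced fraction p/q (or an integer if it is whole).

Distances from Simone: Akira:2, Ana:2, Bao:1, Giulia:1, Halim:2, Veda:3, Wes:1, Yara:2. Sum = 14.
n = 9, so closeness = 8/14 = 4/7.

4/7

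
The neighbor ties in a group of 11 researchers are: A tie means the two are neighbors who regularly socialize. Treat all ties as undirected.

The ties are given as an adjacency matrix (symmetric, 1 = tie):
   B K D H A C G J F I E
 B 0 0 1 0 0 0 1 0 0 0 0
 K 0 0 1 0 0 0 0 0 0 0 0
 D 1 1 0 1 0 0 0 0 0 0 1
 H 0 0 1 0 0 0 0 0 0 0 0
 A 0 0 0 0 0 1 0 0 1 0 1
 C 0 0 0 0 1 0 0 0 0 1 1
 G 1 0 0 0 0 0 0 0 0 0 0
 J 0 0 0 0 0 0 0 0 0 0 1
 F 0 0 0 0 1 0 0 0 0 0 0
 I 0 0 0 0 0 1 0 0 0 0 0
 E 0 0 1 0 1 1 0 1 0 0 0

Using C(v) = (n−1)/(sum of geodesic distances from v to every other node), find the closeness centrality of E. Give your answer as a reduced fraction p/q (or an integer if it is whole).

10/17

Distances from E: A:1, B:2, C:1, D:1, F:2, G:3, H:2, I:2, J:1, K:2. Sum = 17.
n = 11, so closeness = 10/17.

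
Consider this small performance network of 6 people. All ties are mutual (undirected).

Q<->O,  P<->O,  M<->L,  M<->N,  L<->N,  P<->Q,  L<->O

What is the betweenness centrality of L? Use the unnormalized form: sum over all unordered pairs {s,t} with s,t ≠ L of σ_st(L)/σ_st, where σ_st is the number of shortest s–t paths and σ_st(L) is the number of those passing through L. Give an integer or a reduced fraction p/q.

6

Pairs whose geodesics pass through L — P–N: 1; P–M: 1; O–N: 1; O–M: 1; Q–N: 1; Q–M: 1.
All other pairs contribute 0.
Summing the contributions gives betweenness(L) = 6.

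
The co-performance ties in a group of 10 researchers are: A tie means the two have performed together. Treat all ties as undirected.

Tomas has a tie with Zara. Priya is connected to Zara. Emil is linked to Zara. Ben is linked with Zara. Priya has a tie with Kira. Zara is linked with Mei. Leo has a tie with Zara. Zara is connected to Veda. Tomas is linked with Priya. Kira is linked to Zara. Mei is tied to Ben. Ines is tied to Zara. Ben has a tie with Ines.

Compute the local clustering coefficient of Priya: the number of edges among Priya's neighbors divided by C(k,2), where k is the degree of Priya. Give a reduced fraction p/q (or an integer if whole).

2/3

Priya's neighbors: Kira, Tomas, and Zara (k = 3).
Possible neighbor pairs: C(3,2) = 3. Edges among them: Kira–Zara, Tomas–Zara → e = 2.
Clustering(Priya) = 2/3.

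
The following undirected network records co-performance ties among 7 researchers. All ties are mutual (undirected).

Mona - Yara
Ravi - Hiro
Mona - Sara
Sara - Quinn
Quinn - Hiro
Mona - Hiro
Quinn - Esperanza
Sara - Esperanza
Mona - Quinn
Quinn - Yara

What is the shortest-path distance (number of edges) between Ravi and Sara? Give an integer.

3

One shortest route is Ravi – Hiro – Quinn – Sara, which uses 3 edges, and at distance 2 from Ravi we only reach {Mona, Quinn}, which does not include Sara. So d(Ravi,Sara) = 3.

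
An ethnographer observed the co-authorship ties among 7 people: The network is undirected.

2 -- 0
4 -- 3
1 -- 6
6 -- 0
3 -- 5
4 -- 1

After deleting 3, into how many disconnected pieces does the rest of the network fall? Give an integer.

2

Without 3, the remaining ties split the others into: {0, 1, 2, 4, 6}; {5}.
That's 2 separate components.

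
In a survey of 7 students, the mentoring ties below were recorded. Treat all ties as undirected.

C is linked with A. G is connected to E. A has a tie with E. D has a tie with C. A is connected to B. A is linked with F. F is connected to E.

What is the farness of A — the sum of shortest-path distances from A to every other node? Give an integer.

Distances from A: B:1, C:1, D:2, E:1, F:1, G:2.
Sum = 1 + 1 + 2 + 1 + 1 + 2 = 8.

8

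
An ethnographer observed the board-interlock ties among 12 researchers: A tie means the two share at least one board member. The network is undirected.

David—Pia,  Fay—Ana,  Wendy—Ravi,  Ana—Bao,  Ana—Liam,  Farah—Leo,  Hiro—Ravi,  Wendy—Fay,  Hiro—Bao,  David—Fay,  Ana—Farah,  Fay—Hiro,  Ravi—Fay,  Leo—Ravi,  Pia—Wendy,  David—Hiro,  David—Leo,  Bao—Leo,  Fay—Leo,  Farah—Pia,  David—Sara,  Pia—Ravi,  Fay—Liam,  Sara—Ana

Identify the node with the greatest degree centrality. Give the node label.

Fay

Degrees — Ana:5, Bao:3, David:5, Farah:3, Fay:7, Hiro:4, Leo:5, Liam:2, Pia:4, Ravi:5, Sara:2, Wendy:3.
The maximum is 7, attained only by Fay.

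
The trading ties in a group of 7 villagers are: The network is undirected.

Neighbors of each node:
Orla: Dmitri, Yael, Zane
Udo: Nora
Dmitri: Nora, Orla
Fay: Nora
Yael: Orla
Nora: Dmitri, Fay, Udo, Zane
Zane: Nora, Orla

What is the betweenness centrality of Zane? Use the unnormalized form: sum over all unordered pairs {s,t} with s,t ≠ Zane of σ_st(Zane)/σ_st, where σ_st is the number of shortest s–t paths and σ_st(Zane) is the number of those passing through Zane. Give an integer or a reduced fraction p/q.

Pairs whose geodesics pass through Zane — Fay–Orla: 1/2; Fay–Yael: 1/2; Udo–Orla: 1/2; Udo–Yael: 1/2; Orla–Nora: 1/2; Yael–Nora: 1/2.
All other pairs contribute 0.
Summing the contributions gives betweenness(Zane) = 3.

3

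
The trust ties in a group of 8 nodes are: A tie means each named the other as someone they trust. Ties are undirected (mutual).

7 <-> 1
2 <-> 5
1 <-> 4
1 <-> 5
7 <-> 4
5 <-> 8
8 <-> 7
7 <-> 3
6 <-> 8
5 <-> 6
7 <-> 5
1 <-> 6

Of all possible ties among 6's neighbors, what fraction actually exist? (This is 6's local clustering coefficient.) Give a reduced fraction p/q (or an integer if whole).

2/3

6's neighbors: 1, 5, and 8 (k = 3).
Possible neighbor pairs: C(3,2) = 3. Edges among them: 1–5, 5–8 → e = 2.
Clustering(6) = 2/3.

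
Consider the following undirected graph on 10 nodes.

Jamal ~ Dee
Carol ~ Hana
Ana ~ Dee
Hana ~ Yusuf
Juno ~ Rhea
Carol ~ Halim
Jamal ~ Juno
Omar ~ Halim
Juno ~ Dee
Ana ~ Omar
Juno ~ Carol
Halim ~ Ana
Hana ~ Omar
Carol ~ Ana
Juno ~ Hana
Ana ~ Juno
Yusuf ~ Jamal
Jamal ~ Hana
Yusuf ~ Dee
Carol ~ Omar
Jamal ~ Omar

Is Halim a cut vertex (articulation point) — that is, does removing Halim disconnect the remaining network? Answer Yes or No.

Even without Halim, every remaining node can still reach every other (the residual graph is connected), so Halim is not a cut vertex.

No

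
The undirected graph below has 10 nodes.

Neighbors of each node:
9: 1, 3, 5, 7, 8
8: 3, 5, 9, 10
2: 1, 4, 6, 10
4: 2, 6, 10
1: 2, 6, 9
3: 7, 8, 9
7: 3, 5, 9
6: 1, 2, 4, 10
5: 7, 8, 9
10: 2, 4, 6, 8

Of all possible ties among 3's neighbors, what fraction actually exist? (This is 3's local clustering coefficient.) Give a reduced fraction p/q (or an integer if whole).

3's neighbors: 7, 8, and 9 (k = 3).
Possible neighbor pairs: C(3,2) = 3. Edges among them: 7–9, 8–9 → e = 2.
Clustering(3) = 2/3.

2/3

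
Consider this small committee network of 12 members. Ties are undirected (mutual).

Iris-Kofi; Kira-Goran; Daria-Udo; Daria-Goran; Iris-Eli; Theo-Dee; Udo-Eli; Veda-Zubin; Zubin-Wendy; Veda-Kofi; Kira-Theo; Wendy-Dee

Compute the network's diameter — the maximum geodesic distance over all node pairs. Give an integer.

6

Eccentricity of each node (its greatest distance to any other): Daria:6, Dee:6, Eli:6, Goran:6, Iris:6, Kira:6, Kofi:6, Theo:6, Udo:6, Veda:6, Wendy:6, Zubin:6.
The maximum eccentricity is 6, realized for instance by the pair Eli–Dee via Eli – Udo – Daria – Goran – Kira – Theo – Dee. So the diameter is 6.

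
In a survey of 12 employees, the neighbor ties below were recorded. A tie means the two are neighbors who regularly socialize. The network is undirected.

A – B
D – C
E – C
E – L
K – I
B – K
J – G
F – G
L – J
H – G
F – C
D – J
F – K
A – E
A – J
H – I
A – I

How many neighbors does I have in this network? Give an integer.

I is directly tied to A, H, and K. That is 3 neighbors, so the degree of I is 3.

3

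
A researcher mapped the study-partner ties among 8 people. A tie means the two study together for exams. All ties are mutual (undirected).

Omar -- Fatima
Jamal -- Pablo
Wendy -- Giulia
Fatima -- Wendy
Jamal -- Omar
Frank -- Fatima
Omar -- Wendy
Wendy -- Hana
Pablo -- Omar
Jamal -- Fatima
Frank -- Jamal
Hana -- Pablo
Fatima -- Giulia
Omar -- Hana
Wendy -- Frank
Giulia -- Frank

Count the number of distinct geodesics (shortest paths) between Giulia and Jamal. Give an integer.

The shortest distance is 2. The length-2 paths are: Giulia–Fatima–Jamal; Giulia–Frank–Jamal.
That gives 2 distinct shortest paths.

2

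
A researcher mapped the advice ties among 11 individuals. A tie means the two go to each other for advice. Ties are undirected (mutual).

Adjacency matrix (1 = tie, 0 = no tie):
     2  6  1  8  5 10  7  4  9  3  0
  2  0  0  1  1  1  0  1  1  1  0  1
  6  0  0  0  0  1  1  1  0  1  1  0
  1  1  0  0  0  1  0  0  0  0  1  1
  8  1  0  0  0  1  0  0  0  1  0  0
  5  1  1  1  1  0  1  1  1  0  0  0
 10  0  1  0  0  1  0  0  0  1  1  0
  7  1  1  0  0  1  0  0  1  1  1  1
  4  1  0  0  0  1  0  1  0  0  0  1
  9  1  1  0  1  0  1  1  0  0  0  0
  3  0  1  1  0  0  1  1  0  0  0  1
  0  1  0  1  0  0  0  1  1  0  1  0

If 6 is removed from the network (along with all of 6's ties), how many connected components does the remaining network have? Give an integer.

6's neighbors (3, 5, 7, 9, and 10) remain reachable from one another through other ties, so the rest of the network stays in one piece.

1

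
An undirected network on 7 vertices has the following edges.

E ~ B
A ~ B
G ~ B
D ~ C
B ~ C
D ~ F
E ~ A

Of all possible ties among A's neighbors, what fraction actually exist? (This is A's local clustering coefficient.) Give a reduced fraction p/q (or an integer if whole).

1

A's neighbors: B and E (k = 2).
Possible neighbor pairs: C(2,2) = 1. Edges among them: B–E → e = 1.
Clustering(A) = 1/1.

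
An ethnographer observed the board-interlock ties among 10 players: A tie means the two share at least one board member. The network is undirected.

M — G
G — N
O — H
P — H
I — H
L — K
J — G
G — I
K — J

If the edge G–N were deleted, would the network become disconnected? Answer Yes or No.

Without the G–N edge there is no alternate route between G and N, so the network disconnects. It is a bridge.

Yes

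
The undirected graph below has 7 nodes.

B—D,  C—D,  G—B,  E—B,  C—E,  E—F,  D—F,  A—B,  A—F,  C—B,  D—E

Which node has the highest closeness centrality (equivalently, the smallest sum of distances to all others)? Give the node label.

Farness (sum of distances to all others) for each node — A:10, B:7, C:9, D:8, E:8, F:10, G:12.
The smallest farness is 7, for B, so B has the highest closeness.

B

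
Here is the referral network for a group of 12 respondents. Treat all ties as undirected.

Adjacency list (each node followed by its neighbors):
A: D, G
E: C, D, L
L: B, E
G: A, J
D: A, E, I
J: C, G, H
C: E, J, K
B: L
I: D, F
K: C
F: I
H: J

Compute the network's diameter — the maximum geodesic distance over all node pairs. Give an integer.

6

Eccentricity of each node (its greatest distance to any other): A:4, B:5, C:4, D:4, E:3, F:6, G:5, H:6, I:5, J:5, K:5, L:4.
The maximum eccentricity is 6, realized for instance by the pair H–F via H – J – C – E – D – I – F. So the diameter is 6.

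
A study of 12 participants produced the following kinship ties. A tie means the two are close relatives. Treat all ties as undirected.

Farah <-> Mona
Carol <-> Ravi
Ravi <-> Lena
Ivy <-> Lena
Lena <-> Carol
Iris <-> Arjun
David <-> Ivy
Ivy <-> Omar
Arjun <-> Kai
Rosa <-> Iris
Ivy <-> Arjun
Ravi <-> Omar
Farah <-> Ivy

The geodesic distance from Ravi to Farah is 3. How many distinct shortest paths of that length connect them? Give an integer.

2

The shortest distance is 3. The length-3 paths are: Ravi–Lena–Ivy–Farah; Ravi–Omar–Ivy–Farah.
That gives 2 distinct shortest paths.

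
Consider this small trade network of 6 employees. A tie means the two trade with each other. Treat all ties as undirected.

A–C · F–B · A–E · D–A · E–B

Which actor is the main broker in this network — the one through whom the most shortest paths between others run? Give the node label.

Unnormalized betweenness of each node: A:7, B:4, C:0, D:0, E:6, F:0.
A has the largest value, 7, making it the main broker — the node through which the most shortest paths run.

A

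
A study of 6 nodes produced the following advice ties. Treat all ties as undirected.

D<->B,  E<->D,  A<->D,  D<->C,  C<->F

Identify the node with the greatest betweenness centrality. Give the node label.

Unnormalized betweenness of each node: A:0, B:0, C:4, D:9, E:0, F:0.
D has the largest value, 9, making it the main broker — the node through which the most shortest paths run.

D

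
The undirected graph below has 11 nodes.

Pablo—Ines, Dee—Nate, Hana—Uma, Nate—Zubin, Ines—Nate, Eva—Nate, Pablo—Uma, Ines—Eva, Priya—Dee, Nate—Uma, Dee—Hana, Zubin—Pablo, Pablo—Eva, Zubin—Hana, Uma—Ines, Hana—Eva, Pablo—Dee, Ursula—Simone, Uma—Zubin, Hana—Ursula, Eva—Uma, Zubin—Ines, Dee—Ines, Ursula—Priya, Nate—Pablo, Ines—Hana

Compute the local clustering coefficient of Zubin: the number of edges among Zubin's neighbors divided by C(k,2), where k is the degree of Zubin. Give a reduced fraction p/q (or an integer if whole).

Zubin's neighbors: Hana, Ines, Nate, Pablo, and Uma (k = 5).
Possible neighbor pairs: C(5,2) = 10. Edges among them: Hana–Ines, Hana–Uma, Ines–Nate, Ines–Pablo, Ines–Uma, Nate–Pablo, Nate–Uma, Pablo–Uma → e = 8.
Clustering(Zubin) = 8/10 = 4/5.

4/5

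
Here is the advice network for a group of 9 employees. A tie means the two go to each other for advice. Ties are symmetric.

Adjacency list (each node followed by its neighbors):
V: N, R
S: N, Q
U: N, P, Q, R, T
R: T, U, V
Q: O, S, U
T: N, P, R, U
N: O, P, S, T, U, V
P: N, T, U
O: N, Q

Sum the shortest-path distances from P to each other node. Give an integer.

Distances from P: N:1, O:2, Q:2, R:2, S:2, T:1, U:1, V:2.
Sum = 1 + 2 + 2 + 2 + 2 + 1 + 1 + 2 = 13.

13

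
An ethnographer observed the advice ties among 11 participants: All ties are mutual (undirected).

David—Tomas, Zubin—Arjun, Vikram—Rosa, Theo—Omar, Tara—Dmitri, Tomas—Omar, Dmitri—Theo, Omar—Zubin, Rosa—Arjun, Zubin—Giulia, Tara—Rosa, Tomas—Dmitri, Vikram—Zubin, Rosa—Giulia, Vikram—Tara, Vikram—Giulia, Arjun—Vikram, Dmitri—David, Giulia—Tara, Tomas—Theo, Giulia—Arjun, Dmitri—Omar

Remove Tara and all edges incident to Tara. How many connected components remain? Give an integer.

Tara's neighbors (Dmitri, Giulia, Rosa, and Vikram) remain reachable from one another through other ties, so the rest of the network stays in one piece.

1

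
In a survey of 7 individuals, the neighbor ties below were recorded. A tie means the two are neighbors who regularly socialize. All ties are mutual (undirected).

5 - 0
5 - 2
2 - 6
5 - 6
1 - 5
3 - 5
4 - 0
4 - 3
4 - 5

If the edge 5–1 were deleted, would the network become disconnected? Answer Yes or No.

Yes

Without the 5–1 edge there is no alternate route between 5 and 1, so the network disconnects. It is a bridge.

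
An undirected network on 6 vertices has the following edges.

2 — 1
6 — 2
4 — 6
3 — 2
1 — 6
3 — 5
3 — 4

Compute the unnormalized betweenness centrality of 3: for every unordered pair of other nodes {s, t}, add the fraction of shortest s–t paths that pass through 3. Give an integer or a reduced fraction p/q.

Pairs whose geodesics pass through 3 — 5–6: 2/2; 5–4: 1; 5–1: 1; 5–2: 1; 4–2: 1/2.
All other pairs contribute 0.
Summing the contributions gives betweenness(3) = 9/2.

9/2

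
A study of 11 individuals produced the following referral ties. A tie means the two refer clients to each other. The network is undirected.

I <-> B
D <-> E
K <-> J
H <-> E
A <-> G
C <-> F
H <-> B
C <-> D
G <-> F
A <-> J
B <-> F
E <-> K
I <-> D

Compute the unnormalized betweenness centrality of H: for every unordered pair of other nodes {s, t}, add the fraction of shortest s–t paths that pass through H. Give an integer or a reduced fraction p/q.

Pairs whose geodesics pass through H — K–F: 1/3; K–B: 1; J–B: 1/2; G–E: 1/3; F–E: 1/2; B–E: 1.
All other pairs contribute 0.
Summing the contributions gives betweenness(H) = 11/3.

11/3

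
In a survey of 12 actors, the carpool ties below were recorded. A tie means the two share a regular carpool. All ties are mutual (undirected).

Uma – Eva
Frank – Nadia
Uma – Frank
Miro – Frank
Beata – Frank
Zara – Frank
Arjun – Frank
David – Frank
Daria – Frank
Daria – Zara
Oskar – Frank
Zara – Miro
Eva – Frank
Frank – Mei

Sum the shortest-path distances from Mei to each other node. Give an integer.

21

Distances from Mei: Arjun:2, Beata:2, Daria:2, David:2, Eva:2, Frank:1, Miro:2, Nadia:2, Oskar:2, Uma:2, Zara:2.
Sum = 2 + 2 + 2 + 2 + 2 + 1 + 2 + 2 + 2 + 2 + 2 = 21.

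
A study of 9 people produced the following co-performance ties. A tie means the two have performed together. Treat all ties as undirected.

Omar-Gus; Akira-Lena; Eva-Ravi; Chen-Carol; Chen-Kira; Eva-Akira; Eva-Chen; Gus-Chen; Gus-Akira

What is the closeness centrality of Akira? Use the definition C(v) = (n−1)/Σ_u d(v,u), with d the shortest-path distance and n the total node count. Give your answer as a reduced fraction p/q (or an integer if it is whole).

8/15

Distances from Akira: Carol:3, Chen:2, Eva:1, Gus:1, Kira:3, Lena:1, Omar:2, Ravi:2. Sum = 15.
n = 9, so closeness = 8/15.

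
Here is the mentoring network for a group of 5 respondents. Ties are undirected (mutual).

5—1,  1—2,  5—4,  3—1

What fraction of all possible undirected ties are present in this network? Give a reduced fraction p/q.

2/5

There are 4 edges and 5 nodes, so the maximum possible is C(5,2) = 10.
Density = 4/10 = 2/5.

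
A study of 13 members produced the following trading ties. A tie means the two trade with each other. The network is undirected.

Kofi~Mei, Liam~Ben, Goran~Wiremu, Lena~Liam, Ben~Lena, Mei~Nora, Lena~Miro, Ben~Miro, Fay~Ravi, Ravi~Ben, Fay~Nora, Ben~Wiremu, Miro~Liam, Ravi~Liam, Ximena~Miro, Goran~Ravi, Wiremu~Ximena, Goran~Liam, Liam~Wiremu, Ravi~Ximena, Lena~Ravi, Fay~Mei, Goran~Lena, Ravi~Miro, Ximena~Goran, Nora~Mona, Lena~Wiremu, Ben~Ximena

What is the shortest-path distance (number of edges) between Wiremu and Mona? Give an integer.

5

One shortest route is Wiremu – Goran – Ravi – Fay – Nora – Mona, which uses 5 edges, and at distance 4 from Wiremu we only reach {Mei, Nora}, which does not include Mona. So d(Wiremu,Mona) = 5.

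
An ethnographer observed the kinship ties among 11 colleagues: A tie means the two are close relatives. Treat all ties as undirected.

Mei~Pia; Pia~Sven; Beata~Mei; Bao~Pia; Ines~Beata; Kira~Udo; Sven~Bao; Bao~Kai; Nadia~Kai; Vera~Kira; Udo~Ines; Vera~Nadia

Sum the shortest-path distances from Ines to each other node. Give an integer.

29

Distances from Ines: Bao:4, Beata:1, Kai:5, Kira:2, Mei:2, Nadia:4, Pia:3, Sven:4, Udo:1, Vera:3.
Sum = 4 + 1 + 5 + 2 + 2 + 4 + 3 + 4 + 1 + 3 = 29.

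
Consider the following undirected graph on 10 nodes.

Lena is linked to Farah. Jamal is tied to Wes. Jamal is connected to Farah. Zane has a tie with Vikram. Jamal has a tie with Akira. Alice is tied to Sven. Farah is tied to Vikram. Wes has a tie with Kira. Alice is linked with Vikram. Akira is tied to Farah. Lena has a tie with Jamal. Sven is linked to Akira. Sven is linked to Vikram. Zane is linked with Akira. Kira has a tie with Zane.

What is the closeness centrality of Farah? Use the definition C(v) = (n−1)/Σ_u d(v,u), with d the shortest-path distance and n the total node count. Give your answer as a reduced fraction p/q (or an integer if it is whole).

Distances from Farah: Akira:1, Alice:2, Jamal:1, Kira:3, Lena:1, Sven:2, Vikram:1, Wes:2, Zane:2. Sum = 15.
n = 10, so closeness = 9/15 = 3/5.

3/5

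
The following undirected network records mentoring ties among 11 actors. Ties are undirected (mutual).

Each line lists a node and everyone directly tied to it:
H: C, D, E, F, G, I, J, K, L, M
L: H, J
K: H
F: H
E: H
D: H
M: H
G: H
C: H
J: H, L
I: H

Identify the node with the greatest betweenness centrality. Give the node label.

H

Unnormalized betweenness of each node: C:0, D:0, E:0, F:0, G:0, H:44, I:0, J:0, K:0, L:0, M:0.
H has the largest value, 44, making it the main broker — the node through which the most shortest paths run.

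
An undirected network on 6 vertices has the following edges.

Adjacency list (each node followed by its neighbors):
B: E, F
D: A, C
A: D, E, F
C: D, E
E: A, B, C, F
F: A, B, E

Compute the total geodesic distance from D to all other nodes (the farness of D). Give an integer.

Distances from D: A:1, B:3, C:1, E:2, F:2.
Sum = 1 + 3 + 1 + 2 + 2 = 9.

9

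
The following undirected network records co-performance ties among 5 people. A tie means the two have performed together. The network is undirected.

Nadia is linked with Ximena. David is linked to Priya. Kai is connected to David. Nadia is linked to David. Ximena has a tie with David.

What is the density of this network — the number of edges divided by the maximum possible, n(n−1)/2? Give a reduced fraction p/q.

There are 5 edges and 5 nodes, so the maximum possible is C(5,2) = 10.
Density = 5/10 = 1/2.

1/2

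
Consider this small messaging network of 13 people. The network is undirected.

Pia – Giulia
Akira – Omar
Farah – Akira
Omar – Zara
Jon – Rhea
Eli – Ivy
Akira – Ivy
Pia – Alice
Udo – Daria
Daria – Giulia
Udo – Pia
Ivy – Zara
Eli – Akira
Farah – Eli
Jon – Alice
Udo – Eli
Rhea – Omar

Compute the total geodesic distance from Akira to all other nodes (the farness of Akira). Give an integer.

Distances from Akira: Alice:4, Daria:3, Eli:1, Farah:1, Giulia:4, Ivy:1, Jon:3, Omar:1, Pia:3, Rhea:2, Udo:2, Zara:2.
Sum = 4 + 3 + 1 + 1 + 4 + 1 + 3 + 1 + 3 + 2 + 2 + 2 = 27.

27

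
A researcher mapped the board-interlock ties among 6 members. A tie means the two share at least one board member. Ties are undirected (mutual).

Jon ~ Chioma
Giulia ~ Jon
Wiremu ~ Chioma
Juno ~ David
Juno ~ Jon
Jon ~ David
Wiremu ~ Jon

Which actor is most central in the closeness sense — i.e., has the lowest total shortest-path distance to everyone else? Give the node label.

Jon

Farness (sum of distances to all others) for each node — Chioma:8, David:8, Giulia:9, Jon:5, Juno:8, Wiremu:8.
The smallest farness is 5, for Jon, so Jon has the highest closeness.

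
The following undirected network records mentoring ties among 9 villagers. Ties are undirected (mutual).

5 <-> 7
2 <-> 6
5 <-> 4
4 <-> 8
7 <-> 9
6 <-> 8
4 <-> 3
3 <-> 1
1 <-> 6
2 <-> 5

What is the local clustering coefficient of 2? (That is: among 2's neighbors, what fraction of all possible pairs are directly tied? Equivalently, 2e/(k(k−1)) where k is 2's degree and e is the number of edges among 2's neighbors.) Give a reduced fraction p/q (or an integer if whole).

0

2's neighbors: 5 and 6 (k = 2).
Possible neighbor pairs: C(2,2) = 1. Edges among them: none → e = 0.
Clustering(2) = 0/1.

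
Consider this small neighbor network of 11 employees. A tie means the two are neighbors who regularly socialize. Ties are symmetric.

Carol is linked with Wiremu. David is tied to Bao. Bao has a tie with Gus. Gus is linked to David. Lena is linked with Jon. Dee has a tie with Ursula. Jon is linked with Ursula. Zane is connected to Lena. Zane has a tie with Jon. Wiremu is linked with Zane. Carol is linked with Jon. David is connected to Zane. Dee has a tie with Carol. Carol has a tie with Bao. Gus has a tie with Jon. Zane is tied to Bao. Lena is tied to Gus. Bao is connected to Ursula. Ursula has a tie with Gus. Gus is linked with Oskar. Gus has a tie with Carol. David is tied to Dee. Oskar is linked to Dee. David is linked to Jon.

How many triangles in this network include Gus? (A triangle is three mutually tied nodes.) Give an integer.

7

Gus's neighbors: Bao, Carol, David, Jon, Lena, Oskar, and Ursula.
Neighbor pairs that are themselves tied: Gus–Bao–Carol; Gus–Bao–David; Gus–Bao–Ursula; Gus–Carol–Jon; Gus–David–Jon; Gus–Jon–Lena; Gus–Jon–Ursula. Each forms one triangle with Gus, for 7 in total.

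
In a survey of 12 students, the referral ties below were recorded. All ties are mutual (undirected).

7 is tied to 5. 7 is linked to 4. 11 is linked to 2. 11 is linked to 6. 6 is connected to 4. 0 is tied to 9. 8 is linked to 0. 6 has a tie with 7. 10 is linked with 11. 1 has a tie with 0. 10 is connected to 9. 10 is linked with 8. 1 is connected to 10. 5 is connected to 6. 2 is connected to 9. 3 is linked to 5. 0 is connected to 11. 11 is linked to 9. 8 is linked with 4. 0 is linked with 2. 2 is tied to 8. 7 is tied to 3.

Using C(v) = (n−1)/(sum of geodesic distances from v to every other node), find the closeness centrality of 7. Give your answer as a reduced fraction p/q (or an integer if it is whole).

Distances from 7: 0:3, 1:4, 2:3, 3:1, 4:1, 5:1, 6:1, 8:2, 9:3, 10:3, 11:2. Sum = 24.
n = 12, so closeness = 11/24.

11/24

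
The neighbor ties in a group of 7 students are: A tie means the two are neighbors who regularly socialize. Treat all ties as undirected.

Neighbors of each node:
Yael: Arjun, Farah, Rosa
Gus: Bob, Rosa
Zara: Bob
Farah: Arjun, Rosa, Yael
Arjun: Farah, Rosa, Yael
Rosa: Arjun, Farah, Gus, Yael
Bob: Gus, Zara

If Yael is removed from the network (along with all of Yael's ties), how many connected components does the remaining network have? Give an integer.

1

Yael's neighbors (Arjun, Farah, and Rosa) remain reachable from one another through other ties, so the rest of the network stays in one piece.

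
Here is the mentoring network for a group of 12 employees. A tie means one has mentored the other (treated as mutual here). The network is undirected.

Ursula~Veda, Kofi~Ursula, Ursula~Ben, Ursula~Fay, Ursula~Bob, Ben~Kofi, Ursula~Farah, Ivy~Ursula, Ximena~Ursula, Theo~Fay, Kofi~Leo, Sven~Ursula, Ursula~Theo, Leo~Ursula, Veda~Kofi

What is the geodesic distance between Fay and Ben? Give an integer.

One shortest route is Fay – Ursula – Ben, which uses 2 edges, and Fay and Ben are not directly tied, so nothing shorter exists. So d(Fay,Ben) = 2.

2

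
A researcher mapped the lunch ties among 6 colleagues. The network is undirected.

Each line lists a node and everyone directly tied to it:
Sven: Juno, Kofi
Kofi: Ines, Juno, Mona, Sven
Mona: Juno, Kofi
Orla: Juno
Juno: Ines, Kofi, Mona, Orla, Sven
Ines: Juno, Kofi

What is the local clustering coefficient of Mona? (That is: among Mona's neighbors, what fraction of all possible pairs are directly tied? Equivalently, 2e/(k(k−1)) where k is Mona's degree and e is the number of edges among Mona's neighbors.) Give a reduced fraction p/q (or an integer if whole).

Mona's neighbors: Juno and Kofi (k = 2).
Possible neighbor pairs: C(2,2) = 1. Edges among them: Juno–Kofi → e = 1.
Clustering(Mona) = 1/1.

1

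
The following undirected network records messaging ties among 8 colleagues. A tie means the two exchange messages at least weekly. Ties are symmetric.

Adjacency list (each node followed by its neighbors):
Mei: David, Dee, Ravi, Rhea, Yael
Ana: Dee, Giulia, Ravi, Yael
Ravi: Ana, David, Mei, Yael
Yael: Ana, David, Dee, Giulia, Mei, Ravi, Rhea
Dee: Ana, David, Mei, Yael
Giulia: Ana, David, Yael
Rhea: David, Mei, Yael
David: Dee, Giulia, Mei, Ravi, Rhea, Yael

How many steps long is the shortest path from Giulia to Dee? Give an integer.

2

One shortest route is Giulia – Yael – Dee, which uses 2 edges, and Giulia and Dee are not directly tied, so nothing shorter exists. So d(Giulia,Dee) = 2.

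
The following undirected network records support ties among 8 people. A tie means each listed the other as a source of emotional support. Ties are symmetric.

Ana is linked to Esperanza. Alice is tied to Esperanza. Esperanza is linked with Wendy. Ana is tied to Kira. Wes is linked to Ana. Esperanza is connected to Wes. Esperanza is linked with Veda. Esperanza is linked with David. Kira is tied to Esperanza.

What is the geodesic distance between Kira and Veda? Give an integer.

2

One shortest route is Kira – Esperanza – Veda, which uses 2 edges, and Kira and Veda are not directly tied, so nothing shorter exists. So d(Kira,Veda) = 2.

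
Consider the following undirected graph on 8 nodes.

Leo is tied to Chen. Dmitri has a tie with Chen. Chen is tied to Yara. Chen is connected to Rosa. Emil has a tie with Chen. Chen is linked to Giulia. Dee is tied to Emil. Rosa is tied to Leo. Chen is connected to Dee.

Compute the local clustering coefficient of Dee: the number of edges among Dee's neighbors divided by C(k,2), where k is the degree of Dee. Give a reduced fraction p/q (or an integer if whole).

1

Dee's neighbors: Chen and Emil (k = 2).
Possible neighbor pairs: C(2,2) = 1. Edges among them: Chen–Emil → e = 1.
Clustering(Dee) = 1/1.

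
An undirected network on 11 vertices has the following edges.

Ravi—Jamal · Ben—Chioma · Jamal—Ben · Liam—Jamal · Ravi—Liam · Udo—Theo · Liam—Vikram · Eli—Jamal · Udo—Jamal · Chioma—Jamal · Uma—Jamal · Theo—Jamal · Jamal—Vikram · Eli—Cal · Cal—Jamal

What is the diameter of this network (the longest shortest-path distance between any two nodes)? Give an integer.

2

Eccentricity of each node (its greatest distance to any other): Ben:2, Cal:2, Chioma:2, Eli:2, Jamal:1, Liam:2, Ravi:2, Theo:2, Udo:2, Uma:2, Vikram:2.
The maximum eccentricity is 2, realized for instance by the pair Ravi–Theo via Ravi – Jamal – Theo. So the diameter is 2.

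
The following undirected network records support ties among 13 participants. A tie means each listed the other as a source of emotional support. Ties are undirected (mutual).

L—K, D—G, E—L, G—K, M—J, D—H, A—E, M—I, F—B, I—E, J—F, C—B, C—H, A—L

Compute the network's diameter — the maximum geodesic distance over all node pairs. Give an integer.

6

Eccentricity of each node (its greatest distance to any other): A:6, B:6, C:6, D:6, E:6, F:6, G:6, H:6, I:6, J:6, K:6, L:6, M:6.
The maximum eccentricity is 6, realized for instance by the pair D–M via D – H – C – B – F – J – M. So the diameter is 6.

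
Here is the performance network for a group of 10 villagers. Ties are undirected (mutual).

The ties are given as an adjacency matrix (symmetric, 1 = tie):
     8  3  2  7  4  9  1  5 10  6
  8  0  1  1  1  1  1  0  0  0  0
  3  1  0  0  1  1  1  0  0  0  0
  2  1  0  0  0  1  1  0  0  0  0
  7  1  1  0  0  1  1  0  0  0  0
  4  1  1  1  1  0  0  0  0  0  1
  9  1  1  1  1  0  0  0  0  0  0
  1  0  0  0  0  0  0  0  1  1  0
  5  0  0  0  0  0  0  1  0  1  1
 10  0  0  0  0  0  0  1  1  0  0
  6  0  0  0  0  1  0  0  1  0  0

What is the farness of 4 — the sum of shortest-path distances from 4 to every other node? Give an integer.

15

Distances from 4: 1:3, 2:1, 3:1, 5:2, 6:1, 7:1, 8:1, 9:2, 10:3.
Sum = 3 + 1 + 1 + 2 + 1 + 1 + 1 + 2 + 3 = 15.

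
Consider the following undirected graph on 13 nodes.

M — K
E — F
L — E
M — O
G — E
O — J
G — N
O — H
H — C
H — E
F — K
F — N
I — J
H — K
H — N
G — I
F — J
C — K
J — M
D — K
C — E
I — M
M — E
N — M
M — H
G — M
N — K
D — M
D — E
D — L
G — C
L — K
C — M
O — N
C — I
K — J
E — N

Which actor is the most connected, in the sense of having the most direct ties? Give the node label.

M

Degrees — C:6, D:4, E:8, F:4, G:5, H:6, I:4, J:5, K:8, L:3, M:10, N:7, O:4.
The maximum is 10, attained only by M.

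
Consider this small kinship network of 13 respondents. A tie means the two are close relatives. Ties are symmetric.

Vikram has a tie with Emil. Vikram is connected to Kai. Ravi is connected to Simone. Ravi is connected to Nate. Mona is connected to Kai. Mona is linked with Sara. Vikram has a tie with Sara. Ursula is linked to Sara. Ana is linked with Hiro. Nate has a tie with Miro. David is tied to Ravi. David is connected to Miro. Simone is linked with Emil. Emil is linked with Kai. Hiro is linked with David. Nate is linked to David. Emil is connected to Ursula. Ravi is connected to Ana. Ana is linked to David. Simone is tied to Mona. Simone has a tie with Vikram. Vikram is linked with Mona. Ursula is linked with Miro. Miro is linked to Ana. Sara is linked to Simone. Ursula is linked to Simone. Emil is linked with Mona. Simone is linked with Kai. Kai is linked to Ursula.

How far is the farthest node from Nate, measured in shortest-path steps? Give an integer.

Distances from Nate: Ana:2, David:1, Emil:3, Hiro:2, Kai:3, Miro:1, Mona:3, Ravi:1, Sara:3, Simone:2, Ursula:2, Vikram:3.
The largest is 3 (to Emil, Kai, Sara, Mona, and Vikram), so the eccentricity of Nate is 3.

3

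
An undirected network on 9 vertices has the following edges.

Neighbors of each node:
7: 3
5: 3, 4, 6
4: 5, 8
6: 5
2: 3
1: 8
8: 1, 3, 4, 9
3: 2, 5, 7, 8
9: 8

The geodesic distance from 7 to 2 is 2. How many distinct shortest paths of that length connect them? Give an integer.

The shortest distance is 2, and the only length-2 path is 7–3–2. So there is exactly 1 shortest path.

1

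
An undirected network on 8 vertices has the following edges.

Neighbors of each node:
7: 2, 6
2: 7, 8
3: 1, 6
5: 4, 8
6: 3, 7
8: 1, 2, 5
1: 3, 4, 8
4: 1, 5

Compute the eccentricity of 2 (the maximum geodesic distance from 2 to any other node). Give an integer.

Distances from 2: 1:2, 3:3, 4:3, 5:2, 6:2, 7:1, 8:1.
The largest is 3 (to 3 and 4), so the eccentricity of 2 is 3.

3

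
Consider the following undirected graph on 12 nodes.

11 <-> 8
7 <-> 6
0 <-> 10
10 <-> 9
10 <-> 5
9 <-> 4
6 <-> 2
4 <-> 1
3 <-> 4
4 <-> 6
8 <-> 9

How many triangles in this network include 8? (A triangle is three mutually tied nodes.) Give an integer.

8's neighbors are 9 and 11, but none of them are tied to each other, so no triangle contains 8.

0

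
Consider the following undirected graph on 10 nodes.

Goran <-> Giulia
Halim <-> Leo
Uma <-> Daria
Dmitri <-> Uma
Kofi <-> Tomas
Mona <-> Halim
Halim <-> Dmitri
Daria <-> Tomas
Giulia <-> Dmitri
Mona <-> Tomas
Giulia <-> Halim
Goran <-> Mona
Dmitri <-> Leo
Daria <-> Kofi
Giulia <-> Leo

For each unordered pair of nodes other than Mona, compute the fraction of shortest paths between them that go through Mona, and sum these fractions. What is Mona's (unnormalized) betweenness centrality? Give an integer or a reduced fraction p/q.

29/3

Pairs whose geodesics pass through Mona — Giulia–Tomas: 2/2; Giulia–Kofi: 2/3; Dmitri–Tomas: 1/2; Leo–Tomas: 1; Leo–Kofi: 1/2; Goran–Halim: 1/2; Goran–Tomas: 1; Goran–Daria: 1; Goran–Kofi: 1; Halim–Tomas: 1; Halim–Daria: 1/2; Halim–Kofi: 1.
All other pairs contribute 0.
Summing the contributions gives betweenness(Mona) = 29/3.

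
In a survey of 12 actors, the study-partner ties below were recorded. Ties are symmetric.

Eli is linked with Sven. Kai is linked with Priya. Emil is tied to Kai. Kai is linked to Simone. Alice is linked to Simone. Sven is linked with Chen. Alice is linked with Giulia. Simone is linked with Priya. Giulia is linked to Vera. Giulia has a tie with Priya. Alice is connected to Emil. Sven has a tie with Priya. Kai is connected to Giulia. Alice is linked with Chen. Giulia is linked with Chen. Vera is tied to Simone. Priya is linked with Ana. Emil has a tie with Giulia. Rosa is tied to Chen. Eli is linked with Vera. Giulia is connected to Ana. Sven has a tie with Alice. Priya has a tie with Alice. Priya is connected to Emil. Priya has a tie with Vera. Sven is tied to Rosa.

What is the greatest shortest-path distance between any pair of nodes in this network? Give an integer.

3

Eccentricity of each node (its greatest distance to any other): Alice:2, Ana:3, Chen:2, Eli:3, Emil:3, Giulia:2, Kai:3, Priya:2, Rosa:3, Simone:3, Sven:2, Vera:3.
The maximum eccentricity is 3, realized for instance by the pair Rosa–Vera via Rosa – Sven – Priya – Vera. So the diameter is 3.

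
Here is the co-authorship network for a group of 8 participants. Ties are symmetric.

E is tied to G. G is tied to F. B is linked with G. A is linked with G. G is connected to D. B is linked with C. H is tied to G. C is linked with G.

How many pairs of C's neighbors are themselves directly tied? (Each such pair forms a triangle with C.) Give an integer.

C's neighbors: B and G.
Neighbor pairs that are themselves tied: C–B–G. Each forms one triangle with C, for 1 in total.

1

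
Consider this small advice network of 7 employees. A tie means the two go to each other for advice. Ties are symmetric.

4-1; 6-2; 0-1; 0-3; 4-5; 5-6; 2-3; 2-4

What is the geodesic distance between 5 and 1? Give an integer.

One shortest route is 5 – 4 – 1, which uses 2 edges, and 5 and 1 are not directly tied, so nothing shorter exists. So d(5,1) = 2.

2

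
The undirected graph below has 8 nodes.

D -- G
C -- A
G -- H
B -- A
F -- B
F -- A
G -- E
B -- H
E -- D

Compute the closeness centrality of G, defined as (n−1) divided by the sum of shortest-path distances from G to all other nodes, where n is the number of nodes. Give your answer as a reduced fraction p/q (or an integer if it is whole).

Distances from G: A:3, B:2, C:4, D:1, E:1, F:3, H:1. Sum = 15.
n = 8, so closeness = 7/15.

7/15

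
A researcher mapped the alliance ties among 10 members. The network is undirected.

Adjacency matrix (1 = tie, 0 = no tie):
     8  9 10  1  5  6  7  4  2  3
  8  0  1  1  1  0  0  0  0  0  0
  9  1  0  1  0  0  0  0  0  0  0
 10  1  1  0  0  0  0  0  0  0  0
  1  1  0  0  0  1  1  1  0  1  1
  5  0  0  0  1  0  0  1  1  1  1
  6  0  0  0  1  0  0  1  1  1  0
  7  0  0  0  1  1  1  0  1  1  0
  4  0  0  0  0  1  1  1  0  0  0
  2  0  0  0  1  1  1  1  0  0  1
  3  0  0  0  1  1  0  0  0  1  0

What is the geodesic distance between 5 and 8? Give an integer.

One shortest route is 5 – 1 – 8, which uses 2 edges, and 5 and 8 are not directly tied, so nothing shorter exists. So d(5,8) = 2.

2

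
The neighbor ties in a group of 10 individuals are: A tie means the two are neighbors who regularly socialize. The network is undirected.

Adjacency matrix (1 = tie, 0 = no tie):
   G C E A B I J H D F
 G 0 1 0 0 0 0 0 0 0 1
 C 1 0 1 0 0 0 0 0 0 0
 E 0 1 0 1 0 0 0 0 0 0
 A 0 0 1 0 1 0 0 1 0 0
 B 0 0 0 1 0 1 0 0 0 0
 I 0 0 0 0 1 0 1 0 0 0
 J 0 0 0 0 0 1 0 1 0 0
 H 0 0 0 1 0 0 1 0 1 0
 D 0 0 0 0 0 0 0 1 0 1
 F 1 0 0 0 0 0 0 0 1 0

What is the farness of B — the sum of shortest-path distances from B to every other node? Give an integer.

22

Distances from B: A:1, C:3, D:3, E:2, F:4, G:4, H:2, I:1, J:2.
Sum = 1 + 3 + 3 + 2 + 4 + 4 + 2 + 1 + 2 = 22.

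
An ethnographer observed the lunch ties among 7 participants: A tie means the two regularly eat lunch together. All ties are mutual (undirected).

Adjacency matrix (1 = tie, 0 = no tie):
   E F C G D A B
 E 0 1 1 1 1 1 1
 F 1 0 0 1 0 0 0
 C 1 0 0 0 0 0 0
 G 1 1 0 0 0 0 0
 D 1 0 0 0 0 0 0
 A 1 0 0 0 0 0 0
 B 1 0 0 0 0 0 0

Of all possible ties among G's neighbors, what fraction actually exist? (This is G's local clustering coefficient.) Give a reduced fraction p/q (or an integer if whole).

1

G's neighbors: E and F (k = 2).
Possible neighbor pairs: C(2,2) = 1. Edges among them: E–F → e = 1.
Clustering(G) = 1/1.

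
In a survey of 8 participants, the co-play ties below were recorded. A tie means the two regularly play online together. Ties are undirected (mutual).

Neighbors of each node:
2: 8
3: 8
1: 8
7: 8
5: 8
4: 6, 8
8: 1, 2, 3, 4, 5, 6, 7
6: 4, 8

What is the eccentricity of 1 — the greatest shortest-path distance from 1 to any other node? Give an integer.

Distances from 1: 2:2, 3:2, 4:2, 5:2, 6:2, 7:2, 8:1.
The largest is 2 (to 2, 4, 6, 7, 5, and 3), so the eccentricity of 1 is 2.

2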